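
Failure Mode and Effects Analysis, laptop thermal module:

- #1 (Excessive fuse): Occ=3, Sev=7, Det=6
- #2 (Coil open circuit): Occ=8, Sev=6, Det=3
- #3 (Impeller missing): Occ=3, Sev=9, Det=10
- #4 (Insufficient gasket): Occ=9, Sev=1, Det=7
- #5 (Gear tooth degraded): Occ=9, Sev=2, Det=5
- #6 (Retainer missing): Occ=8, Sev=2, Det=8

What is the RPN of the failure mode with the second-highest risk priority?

144

RPN = Severity × Occurrence × Detection:
  #1: 7 × 3 × 6 = 126
  #2: 6 × 8 × 3 = 144
  #3: 9 × 3 × 10 = 270
  #4: 1 × 9 × 7 = 63
  #5: 2 × 9 × 5 = 90
  #6: 2 × 8 × 8 = 128
Sorted descending: 270, 144, 128, 126, 90, 63.
The second-highest RPN is 144 (#2).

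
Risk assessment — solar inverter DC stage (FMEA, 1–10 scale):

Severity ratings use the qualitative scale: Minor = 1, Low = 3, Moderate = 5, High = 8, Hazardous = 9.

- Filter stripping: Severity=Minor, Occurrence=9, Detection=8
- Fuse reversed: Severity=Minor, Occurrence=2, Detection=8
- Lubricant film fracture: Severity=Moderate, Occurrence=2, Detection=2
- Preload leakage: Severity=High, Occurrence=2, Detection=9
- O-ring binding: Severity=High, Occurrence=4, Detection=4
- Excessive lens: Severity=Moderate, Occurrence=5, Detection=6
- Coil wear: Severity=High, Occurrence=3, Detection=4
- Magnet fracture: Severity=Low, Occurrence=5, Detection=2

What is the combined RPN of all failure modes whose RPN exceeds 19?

640

RPN = Severity × Occurrence × Detection:
  Filter stripping: 1 × 9 × 8 = 72
  Fuse reversed: 1 × 2 × 8 = 16
  Lubricant film fracture: 5 × 2 × 2 = 20
  Preload leakage: 8 × 2 × 9 = 144
  O-ring binding: 8 × 4 × 4 = 128
  Excessive lens: 5 × 5 × 6 = 150
  Coil wear: 8 × 3 × 4 = 96
  Magnet fracture: 3 × 5 × 2 = 30
RPN > 19: Filter stripping (72), Lubricant film fracture (20), Preload leakage (144), O-ring binding (128), Excessive lens (150), Coil wear (96), Magnet fracture (30).
Sum: 72 + 20 + 144 + 128 + 150 + 96 + 30 = 640.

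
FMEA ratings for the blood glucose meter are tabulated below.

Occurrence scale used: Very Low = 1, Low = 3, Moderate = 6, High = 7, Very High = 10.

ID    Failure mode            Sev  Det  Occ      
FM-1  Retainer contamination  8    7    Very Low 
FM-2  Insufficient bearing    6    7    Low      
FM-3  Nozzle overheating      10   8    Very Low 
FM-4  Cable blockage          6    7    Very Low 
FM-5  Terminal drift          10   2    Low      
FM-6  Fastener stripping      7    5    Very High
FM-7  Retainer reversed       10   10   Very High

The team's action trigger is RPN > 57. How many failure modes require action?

RPN = Severity × Occurrence × Detection:
  FM-1: 8 × 1 × 7 = 56
  FM-2: 6 × 3 × 7 = 126
  FM-3: 10 × 1 × 8 = 80
  FM-4: 6 × 1 × 7 = 42
  FM-5: 10 × 3 × 2 = 60
  FM-6: 7 × 10 × 5 = 350
  FM-7: 10 × 10 × 10 = 1000
Modes with RPN > 57: FM-2 (126), FM-3 (80), FM-5 (60), FM-6 (350), FM-7 (1000) → 5.

5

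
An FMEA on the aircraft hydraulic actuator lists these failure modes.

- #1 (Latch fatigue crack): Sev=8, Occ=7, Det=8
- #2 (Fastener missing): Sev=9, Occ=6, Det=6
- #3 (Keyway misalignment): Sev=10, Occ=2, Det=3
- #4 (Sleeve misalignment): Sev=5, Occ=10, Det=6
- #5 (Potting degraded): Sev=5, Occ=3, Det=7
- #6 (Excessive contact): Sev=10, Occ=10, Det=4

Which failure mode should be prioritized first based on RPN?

#1

RPN = Severity × Occurrence × Detection:
  #1: 8 × 7 × 8 = 448
  #2: 9 × 6 × 6 = 324
  #3: 10 × 2 × 3 = 60
  #4: 5 × 10 × 6 = 300
  #5: 5 × 3 × 7 = 105
  #6: 10 × 10 × 4 = 400
Highest RPN is 448 → #1.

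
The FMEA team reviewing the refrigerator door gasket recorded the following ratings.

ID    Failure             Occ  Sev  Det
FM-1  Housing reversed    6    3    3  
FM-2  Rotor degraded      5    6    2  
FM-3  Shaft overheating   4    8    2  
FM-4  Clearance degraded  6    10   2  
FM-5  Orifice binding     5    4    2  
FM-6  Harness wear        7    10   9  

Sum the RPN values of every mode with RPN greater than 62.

814

RPN = Severity × Occurrence × Detection:
  FM-1: 3 × 6 × 3 = 54
  FM-2: 6 × 5 × 2 = 60
  FM-3: 8 × 4 × 2 = 64
  FM-4: 10 × 6 × 2 = 120
  FM-5: 4 × 5 × 2 = 40
  FM-6: 10 × 7 × 9 = 630
RPN > 62: FM-3 (64), FM-4 (120), FM-6 (630).
Sum: 64 + 120 + 630 = 814.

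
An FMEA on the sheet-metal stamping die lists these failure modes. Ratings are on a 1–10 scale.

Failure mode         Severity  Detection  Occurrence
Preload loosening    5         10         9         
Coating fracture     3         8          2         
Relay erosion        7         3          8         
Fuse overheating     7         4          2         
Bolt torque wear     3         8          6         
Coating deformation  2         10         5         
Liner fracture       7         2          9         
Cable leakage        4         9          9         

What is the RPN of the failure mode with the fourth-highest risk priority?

144

RPN = Severity × Occurrence × Detection:
  Preload loosening: 5 × 9 × 10 = 450
  Coating fracture: 3 × 2 × 8 = 48
  Relay erosion: 7 × 8 × 3 = 168
  Fuse overheating: 7 × 2 × 4 = 56
  Bolt torque wear: 3 × 6 × 8 = 144
  Coating deformation: 2 × 5 × 10 = 100
  Liner fracture: 7 × 9 × 2 = 126
  Cable leakage: 4 × 9 × 9 = 324
Sorted descending: 450, 324, 168, 144, 126, 100, 56, 48.
The fourth-highest RPN is 144 (Bolt torque wear).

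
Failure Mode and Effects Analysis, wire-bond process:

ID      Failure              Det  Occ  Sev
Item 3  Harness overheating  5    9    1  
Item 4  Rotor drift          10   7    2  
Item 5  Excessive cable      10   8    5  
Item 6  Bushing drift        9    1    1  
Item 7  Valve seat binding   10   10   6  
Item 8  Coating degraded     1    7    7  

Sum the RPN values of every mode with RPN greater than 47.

1189

RPN = Severity × Occurrence × Detection:
  Item 3: 1 × 9 × 5 = 45
  Item 4: 2 × 7 × 10 = 140
  Item 5: 5 × 8 × 10 = 400
  Item 6: 1 × 1 × 9 = 9
  Item 7: 6 × 10 × 10 = 600
  Item 8: 7 × 7 × 1 = 49
RPN > 47: Item 4 (140), Item 5 (400), Item 7 (600), Item 8 (49).
Sum: 140 + 400 + 600 + 49 = 1189.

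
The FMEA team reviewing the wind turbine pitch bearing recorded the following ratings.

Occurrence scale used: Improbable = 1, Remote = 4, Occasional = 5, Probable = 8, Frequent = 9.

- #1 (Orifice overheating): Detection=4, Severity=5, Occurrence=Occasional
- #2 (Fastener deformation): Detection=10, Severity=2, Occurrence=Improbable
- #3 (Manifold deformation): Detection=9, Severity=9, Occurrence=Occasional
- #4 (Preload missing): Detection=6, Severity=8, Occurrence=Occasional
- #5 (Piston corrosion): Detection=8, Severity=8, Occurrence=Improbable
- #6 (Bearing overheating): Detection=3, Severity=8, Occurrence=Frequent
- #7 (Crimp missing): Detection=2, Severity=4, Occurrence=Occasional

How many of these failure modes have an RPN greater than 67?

4

RPN = Severity × Occurrence × Detection:
  #1: 5 × 5 × 4 = 100
  #2: 2 × 1 × 10 = 20
  #3: 9 × 5 × 9 = 405
  #4: 8 × 5 × 6 = 240
  #5: 8 × 1 × 8 = 64
  #6: 8 × 9 × 3 = 216
  #7: 4 × 5 × 2 = 40
Modes with RPN > 67: #1 (100), #3 (405), #4 (240), #6 (216) → 4.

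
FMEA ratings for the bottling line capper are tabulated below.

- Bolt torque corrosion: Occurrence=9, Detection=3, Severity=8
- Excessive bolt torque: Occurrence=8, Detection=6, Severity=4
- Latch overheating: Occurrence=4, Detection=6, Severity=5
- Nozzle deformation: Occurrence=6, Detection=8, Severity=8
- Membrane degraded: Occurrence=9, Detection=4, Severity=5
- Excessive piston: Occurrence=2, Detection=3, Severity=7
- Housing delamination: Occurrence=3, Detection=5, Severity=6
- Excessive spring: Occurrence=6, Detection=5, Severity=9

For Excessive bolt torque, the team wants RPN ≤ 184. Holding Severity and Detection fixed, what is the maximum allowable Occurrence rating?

7

Excessive bolt torque: S=4, O=8, D=6 → current RPN = 192.
Fixed product = 24. Need 24 × O ≤ 184, so O ≤ 184/24 = 7.67.
Maximum integer Occurrence rating = 7 (gives RPN 168; O=8 would give 192 > 184).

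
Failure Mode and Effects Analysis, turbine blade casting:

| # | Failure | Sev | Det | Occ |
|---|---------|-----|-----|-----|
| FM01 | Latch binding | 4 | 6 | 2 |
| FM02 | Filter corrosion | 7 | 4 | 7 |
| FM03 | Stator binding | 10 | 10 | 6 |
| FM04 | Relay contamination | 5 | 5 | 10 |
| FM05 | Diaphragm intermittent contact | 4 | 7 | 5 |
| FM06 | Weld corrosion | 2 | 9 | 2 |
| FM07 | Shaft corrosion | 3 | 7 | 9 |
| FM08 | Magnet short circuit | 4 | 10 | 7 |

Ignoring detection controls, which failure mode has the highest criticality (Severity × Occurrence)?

Criticality = Severity × Occurrence:
  FM01: 4 × 2 = 8
  FM02: 7 × 7 = 49
  FM03: 10 × 6 = 60
  FM04: 5 × 10 = 50
  FM05: 4 × 5 = 20
  FM06: 2 × 2 = 4
  FM07: 3 × 9 = 27
  FM08: 4 × 7 = 28
Highest criticality is 60 → FM03.

FM03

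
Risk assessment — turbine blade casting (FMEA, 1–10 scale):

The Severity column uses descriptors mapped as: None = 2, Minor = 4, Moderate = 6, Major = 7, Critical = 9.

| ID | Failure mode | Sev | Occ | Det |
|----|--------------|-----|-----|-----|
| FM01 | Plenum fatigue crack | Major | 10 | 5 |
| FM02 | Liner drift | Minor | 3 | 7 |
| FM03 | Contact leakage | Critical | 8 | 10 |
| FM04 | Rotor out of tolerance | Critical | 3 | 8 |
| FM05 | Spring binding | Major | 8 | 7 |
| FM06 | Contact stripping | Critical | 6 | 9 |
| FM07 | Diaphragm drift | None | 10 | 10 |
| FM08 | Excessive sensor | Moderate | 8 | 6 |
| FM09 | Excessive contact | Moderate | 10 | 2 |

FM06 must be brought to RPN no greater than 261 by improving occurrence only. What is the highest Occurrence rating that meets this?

FM06: S=9, O=6, D=9 → current RPN = 486.
Fixed product = 81. Need 81 × O ≤ 261, so O ≤ 261/81 = 3.22.
Maximum integer Occurrence rating = 3 (gives RPN 243; O=4 would give 324 > 261).

3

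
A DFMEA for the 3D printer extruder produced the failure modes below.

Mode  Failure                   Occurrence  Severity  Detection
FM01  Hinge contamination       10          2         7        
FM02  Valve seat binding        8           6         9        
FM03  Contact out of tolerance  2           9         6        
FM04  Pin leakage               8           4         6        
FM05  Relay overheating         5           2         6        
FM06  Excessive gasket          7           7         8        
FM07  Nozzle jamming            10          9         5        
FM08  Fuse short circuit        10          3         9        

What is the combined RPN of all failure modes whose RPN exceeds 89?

1984

RPN = Severity × Occurrence × Detection:
  FM01: 2 × 10 × 7 = 140
  FM02: 6 × 8 × 9 = 432
  FM03: 9 × 2 × 6 = 108
  FM04: 4 × 8 × 6 = 192
  FM05: 2 × 5 × 6 = 60
  FM06: 7 × 7 × 8 = 392
  FM07: 9 × 10 × 5 = 450
  FM08: 3 × 10 × 9 = 270
RPN > 89: FM01 (140), FM02 (432), FM03 (108), FM04 (192), FM06 (392), FM07 (450), FM08 (270).
Sum: 140 + 432 + 108 + 192 + 392 + 450 + 270 = 1984.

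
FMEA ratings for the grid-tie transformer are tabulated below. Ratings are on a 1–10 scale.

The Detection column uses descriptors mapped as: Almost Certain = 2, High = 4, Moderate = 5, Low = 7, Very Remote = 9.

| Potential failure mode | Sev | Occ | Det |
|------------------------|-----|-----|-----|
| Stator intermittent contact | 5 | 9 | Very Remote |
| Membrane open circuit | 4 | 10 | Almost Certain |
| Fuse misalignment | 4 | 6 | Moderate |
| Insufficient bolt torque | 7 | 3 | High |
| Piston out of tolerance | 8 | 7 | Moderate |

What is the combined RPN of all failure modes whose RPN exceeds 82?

889

RPN = Severity × Occurrence × Detection:
  Stator intermittent contact: 5 × 9 × 9 = 405
  Membrane open circuit: 4 × 10 × 2 = 80
  Fuse misalignment: 4 × 6 × 5 = 120
  Insufficient bolt torque: 7 × 3 × 4 = 84
  Piston out of tolerance: 8 × 7 × 5 = 280
RPN > 82: Stator intermittent contact (405), Fuse misalignment (120), Insufficient bolt torque (84), Piston out of tolerance (280).
Sum: 405 + 120 + 84 + 280 = 889.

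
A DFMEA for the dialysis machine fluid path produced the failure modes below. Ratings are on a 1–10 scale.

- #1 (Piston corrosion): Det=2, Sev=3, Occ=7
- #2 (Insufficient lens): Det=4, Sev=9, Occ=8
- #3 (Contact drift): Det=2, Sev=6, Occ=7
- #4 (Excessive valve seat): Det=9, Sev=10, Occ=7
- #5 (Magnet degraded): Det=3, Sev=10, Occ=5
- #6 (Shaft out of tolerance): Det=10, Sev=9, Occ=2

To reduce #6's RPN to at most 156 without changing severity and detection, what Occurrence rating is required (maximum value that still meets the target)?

1

#6: S=9, O=2, D=10 → current RPN = 180.
Fixed product = 90. Need 90 × O ≤ 156, so O ≤ 156/90 = 1.73.
Maximum integer Occurrence rating = 1 (gives RPN 90; O=2 would give 180 > 156).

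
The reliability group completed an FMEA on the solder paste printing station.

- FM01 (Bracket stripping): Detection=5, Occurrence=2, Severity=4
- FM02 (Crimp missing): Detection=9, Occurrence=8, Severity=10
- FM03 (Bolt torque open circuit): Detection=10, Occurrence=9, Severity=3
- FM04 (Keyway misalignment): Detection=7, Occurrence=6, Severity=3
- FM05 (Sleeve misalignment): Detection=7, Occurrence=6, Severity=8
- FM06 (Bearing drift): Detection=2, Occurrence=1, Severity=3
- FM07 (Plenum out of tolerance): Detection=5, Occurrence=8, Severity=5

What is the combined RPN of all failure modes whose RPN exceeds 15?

RPN = Severity × Occurrence × Detection:
  FM01: 4 × 2 × 5 = 40
  FM02: 10 × 8 × 9 = 720
  FM03: 3 × 9 × 10 = 270
  FM04: 3 × 6 × 7 = 126
  FM05: 8 × 6 × 7 = 336
  FM06: 3 × 1 × 2 = 6
  FM07: 5 × 8 × 5 = 200
RPN > 15: FM01 (40), FM02 (720), FM03 (270), FM04 (126), FM05 (336), FM07 (200).
Sum: 40 + 720 + 270 + 126 + 336 + 200 = 1692.

1692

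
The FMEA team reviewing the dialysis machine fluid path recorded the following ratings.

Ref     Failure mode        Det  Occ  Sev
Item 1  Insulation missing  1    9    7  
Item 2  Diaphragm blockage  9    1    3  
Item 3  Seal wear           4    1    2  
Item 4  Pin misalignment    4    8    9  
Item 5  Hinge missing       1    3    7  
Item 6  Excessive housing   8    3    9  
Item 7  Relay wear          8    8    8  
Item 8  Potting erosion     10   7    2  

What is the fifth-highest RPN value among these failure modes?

63

RPN = Severity × Occurrence × Detection:
  Item 1: 7 × 9 × 1 = 63
  Item 2: 3 × 1 × 9 = 27
  Item 3: 2 × 1 × 4 = 8
  Item 4: 9 × 8 × 4 = 288
  Item 5: 7 × 3 × 1 = 21
  Item 6: 9 × 3 × 8 = 216
  Item 7: 8 × 8 × 8 = 512
  Item 8: 2 × 7 × 10 = 140
Sorted descending: 512, 288, 216, 140, 63, 27, 21, 8.
The fifth-highest RPN is 63 (Item 1).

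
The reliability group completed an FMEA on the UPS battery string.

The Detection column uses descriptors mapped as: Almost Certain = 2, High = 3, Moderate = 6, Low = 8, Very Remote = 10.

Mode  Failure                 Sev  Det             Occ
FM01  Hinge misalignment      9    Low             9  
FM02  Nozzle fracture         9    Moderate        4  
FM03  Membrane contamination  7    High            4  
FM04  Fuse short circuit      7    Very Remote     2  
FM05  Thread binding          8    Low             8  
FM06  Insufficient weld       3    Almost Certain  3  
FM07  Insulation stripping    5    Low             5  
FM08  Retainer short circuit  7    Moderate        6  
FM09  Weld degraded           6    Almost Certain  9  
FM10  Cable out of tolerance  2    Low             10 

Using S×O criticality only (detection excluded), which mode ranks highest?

FM01

Criticality = Severity × Occurrence:
  FM01: 9 × 9 = 81
  FM02: 9 × 4 = 36
  FM03: 7 × 4 = 28
  FM04: 7 × 2 = 14
  FM05: 8 × 8 = 64
  FM06: 3 × 3 = 9
  FM07: 5 × 5 = 25
  FM08: 7 × 6 = 42
  FM09: 6 × 9 = 54
  FM10: 2 × 10 = 20
Highest criticality is 81 → FM01.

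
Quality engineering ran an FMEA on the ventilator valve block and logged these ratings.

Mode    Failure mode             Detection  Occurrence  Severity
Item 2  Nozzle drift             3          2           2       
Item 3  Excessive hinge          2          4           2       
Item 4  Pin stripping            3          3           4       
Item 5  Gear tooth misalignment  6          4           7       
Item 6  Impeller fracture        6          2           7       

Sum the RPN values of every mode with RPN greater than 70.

252

RPN = Severity × Occurrence × Detection:
  Item 2: 2 × 2 × 3 = 12
  Item 3: 2 × 4 × 2 = 16
  Item 4: 4 × 3 × 3 = 36
  Item 5: 7 × 4 × 6 = 168
  Item 6: 7 × 2 × 6 = 84
RPN > 70: Item 5 (168), Item 6 (84).
Sum: 168 + 84 = 252.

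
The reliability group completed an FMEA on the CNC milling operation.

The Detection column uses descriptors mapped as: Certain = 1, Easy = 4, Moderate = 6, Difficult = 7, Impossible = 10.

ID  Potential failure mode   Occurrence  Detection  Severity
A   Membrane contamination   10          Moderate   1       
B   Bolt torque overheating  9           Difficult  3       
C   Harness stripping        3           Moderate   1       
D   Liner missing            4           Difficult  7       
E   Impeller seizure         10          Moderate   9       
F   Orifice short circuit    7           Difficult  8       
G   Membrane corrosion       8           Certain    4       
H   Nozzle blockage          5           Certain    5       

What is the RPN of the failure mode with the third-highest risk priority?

RPN = Severity × Occurrence × Detection:
  A: 1 × 10 × 6 = 60
  B: 3 × 9 × 7 = 189
  C: 1 × 3 × 6 = 18
  D: 7 × 4 × 7 = 196
  E: 9 × 10 × 6 = 540
  F: 8 × 7 × 7 = 392
  G: 4 × 8 × 1 = 32
  H: 5 × 5 × 1 = 25
Sorted descending: 540, 392, 196, 189, 60, 32, 25, 18.
The third-highest RPN is 196 (D).

196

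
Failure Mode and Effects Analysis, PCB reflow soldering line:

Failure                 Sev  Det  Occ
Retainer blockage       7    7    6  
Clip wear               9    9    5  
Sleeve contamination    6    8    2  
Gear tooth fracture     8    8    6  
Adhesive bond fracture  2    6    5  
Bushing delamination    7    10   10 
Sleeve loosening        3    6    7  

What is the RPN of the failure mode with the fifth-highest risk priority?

126

RPN = Severity × Occurrence × Detection:
  Retainer blockage: 7 × 6 × 7 = 294
  Clip wear: 9 × 5 × 9 = 405
  Sleeve contamination: 6 × 2 × 8 = 96
  Gear tooth fracture: 8 × 6 × 8 = 384
  Adhesive bond fracture: 2 × 5 × 6 = 60
  Bushing delamination: 7 × 10 × 10 = 700
  Sleeve loosening: 3 × 7 × 6 = 126
Sorted descending: 700, 405, 384, 294, 126, 96, 60.
The fifth-highest RPN is 126 (Sleeve loosening).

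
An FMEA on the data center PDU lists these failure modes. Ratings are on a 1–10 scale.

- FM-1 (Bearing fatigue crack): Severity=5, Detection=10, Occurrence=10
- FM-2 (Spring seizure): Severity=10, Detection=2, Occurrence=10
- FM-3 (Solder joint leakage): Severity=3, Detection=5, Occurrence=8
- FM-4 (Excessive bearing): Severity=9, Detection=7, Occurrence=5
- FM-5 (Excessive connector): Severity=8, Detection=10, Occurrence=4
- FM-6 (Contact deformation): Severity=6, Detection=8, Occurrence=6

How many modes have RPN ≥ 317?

2

RPN = Severity × Occurrence × Detection:
  FM-1: 5 × 10 × 10 = 500
  FM-2: 10 × 10 × 2 = 200
  FM-3: 3 × 8 × 5 = 120
  FM-4: 9 × 5 × 7 = 315
  FM-5: 8 × 4 × 10 = 320
  FM-6: 6 × 6 × 8 = 288
Modes with RPN ≥ 317: FM-1 (500), FM-5 (320) → 2.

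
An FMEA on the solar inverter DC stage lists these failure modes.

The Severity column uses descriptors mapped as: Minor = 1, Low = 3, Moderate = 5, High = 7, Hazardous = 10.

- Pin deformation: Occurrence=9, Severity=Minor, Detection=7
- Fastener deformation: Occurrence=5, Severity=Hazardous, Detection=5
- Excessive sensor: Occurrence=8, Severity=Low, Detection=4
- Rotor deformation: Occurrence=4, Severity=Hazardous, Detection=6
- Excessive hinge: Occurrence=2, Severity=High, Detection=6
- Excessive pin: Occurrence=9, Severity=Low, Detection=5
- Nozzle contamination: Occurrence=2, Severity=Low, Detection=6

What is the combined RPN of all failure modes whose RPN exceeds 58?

868

RPN = Severity × Occurrence × Detection:
  Pin deformation: 1 × 9 × 7 = 63
  Fastener deformation: 10 × 5 × 5 = 250
  Excessive sensor: 3 × 8 × 4 = 96
  Rotor deformation: 10 × 4 × 6 = 240
  Excessive hinge: 7 × 2 × 6 = 84
  Excessive pin: 3 × 9 × 5 = 135
  Nozzle contamination: 3 × 2 × 6 = 36
RPN > 58: Pin deformation (63), Fastener deformation (250), Excessive sensor (96), Rotor deformation (240), Excessive hinge (84), Excessive pin (135).
Sum: 63 + 250 + 96 + 240 + 84 + 135 = 868.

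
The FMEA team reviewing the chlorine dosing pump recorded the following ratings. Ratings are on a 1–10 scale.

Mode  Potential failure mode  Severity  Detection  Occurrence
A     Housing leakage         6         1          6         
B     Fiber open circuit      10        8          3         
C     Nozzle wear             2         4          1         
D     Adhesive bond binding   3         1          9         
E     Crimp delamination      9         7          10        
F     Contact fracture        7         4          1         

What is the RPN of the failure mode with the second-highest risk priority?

240

RPN = Severity × Occurrence × Detection:
  A: 6 × 6 × 1 = 36
  B: 10 × 3 × 8 = 240
  C: 2 × 1 × 4 = 8
  D: 3 × 9 × 1 = 27
  E: 9 × 10 × 7 = 630
  F: 7 × 1 × 4 = 28
Sorted descending: 630, 240, 36, 28, 27, 8.
The second-highest RPN is 240 (B).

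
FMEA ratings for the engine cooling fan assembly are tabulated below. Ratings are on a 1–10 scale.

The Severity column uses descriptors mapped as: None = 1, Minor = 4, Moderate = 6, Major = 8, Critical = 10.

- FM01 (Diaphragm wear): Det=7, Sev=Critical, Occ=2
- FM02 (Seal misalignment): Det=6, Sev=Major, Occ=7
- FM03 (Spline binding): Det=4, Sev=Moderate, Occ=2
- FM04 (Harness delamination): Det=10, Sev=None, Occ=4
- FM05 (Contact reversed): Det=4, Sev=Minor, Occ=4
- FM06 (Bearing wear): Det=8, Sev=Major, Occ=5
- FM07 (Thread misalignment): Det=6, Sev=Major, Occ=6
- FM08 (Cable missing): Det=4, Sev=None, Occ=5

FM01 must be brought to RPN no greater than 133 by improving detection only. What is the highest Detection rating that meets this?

6

FM01: S=10, O=2, D=7 → current RPN = 140.
Fixed product = 20. Need 20 × D ≤ 133, so D ≤ 133/20 = 6.65.
Maximum integer Detection rating = 6 (gives RPN 120; D=7 would give 140 > 133).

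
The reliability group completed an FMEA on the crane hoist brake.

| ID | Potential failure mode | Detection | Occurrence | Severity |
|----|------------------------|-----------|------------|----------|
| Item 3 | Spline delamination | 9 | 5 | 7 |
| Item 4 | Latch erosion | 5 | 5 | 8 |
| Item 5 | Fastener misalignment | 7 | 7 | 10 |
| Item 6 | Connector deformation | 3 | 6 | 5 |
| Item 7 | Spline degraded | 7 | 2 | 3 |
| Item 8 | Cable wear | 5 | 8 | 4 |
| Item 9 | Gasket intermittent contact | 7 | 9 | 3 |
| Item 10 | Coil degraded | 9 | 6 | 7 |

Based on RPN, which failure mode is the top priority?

Item 5

RPN = Severity × Occurrence × Detection:
  Item 3: 7 × 5 × 9 = 315
  Item 4: 8 × 5 × 5 = 200
  Item 5: 10 × 7 × 7 = 490
  Item 6: 5 × 6 × 3 = 90
  Item 7: 3 × 2 × 7 = 42
  Item 8: 4 × 8 × 5 = 160
  Item 9: 3 × 9 × 7 = 189
  Item 10: 7 × 6 × 9 = 378
Highest RPN is 490 → Item 5.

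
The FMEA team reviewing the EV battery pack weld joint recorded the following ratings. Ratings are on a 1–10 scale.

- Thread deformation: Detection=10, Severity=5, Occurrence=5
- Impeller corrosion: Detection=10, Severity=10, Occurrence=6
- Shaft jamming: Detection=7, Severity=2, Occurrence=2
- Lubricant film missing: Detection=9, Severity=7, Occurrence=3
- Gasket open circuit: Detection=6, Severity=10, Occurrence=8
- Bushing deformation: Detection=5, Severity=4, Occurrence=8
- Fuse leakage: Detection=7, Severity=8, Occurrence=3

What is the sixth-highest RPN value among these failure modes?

160

RPN = Severity × Occurrence × Detection:
  Thread deformation: 5 × 5 × 10 = 250
  Impeller corrosion: 10 × 6 × 10 = 600
  Shaft jamming: 2 × 2 × 7 = 28
  Lubricant film missing: 7 × 3 × 9 = 189
  Gasket open circuit: 10 × 8 × 6 = 480
  Bushing deformation: 4 × 8 × 5 = 160
  Fuse leakage: 8 × 3 × 7 = 168
Sorted descending: 600, 480, 250, 189, 168, 160, 28.
The sixth-highest RPN is 160 (Bushing deformation).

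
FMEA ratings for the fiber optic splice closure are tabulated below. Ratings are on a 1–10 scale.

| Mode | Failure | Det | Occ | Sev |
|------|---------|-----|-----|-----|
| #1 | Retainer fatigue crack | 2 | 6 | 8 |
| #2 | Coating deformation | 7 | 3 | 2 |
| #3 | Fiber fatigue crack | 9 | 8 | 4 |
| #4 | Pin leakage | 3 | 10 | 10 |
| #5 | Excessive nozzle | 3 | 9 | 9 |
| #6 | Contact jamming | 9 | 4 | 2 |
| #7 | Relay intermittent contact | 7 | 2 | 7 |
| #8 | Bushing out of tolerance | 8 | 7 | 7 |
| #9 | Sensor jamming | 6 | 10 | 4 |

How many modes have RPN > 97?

6

RPN = Severity × Occurrence × Detection:
  #1: 8 × 6 × 2 = 96
  #2: 2 × 3 × 7 = 42
  #3: 4 × 8 × 9 = 288
  #4: 10 × 10 × 3 = 300
  #5: 9 × 9 × 3 = 243
  #6: 2 × 4 × 9 = 72
  #7: 7 × 2 × 7 = 98
  #8: 7 × 7 × 8 = 392
  #9: 4 × 10 × 6 = 240
Modes with RPN > 97: #3 (288), #4 (300), #5 (243), #7 (98), #8 (392), #9 (240) → 6.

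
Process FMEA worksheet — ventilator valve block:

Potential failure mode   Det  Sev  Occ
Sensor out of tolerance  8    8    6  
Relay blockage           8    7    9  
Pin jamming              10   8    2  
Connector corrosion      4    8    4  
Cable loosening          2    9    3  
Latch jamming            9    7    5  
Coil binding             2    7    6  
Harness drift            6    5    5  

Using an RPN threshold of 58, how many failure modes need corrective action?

7

RPN = Severity × Occurrence × Detection:
  Sensor out of tolerance: 8 × 6 × 8 = 384
  Relay blockage: 7 × 9 × 8 = 504
  Pin jamming: 8 × 2 × 10 = 160
  Connector corrosion: 8 × 4 × 4 = 128
  Cable loosening: 9 × 3 × 2 = 54
  Latch jamming: 7 × 5 × 9 = 315
  Coil binding: 7 × 6 × 2 = 84
  Harness drift: 5 × 5 × 6 = 150
Modes with RPN ≥ 58: Sensor out of tolerance (384), Relay blockage (504), Pin jamming (160), Connector corrosion (128), Latch jamming (315), Coil binding (84), Harness drift (150) → 7.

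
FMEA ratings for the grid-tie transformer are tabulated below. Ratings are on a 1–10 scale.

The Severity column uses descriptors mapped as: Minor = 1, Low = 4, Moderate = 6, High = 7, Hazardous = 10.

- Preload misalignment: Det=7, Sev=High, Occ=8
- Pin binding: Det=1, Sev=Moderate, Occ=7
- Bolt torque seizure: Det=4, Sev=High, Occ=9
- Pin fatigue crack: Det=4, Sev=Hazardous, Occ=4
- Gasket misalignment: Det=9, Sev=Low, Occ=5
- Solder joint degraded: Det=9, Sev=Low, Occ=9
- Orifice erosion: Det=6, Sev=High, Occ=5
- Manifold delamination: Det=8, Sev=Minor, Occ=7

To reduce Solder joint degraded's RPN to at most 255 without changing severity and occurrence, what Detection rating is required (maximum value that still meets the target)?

7

Solder joint degraded: S=4, O=9, D=9 → current RPN = 324.
Fixed product = 36. Need 36 × D ≤ 255, so D ≤ 255/36 = 7.08.
Maximum integer Detection rating = 7 (gives RPN 252; D=8 would give 288 > 255).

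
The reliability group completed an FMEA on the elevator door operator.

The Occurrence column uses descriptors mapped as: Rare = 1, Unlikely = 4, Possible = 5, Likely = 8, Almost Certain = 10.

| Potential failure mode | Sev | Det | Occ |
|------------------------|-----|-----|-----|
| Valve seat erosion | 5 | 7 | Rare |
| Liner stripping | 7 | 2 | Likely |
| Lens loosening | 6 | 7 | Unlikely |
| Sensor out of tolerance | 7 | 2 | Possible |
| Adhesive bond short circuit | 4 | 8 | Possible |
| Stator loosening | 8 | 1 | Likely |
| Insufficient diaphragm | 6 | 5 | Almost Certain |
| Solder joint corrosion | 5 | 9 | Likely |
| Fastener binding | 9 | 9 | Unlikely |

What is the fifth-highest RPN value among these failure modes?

160

RPN = Severity × Occurrence × Detection:
  Valve seat erosion: 5 × 1 × 7 = 35
  Liner stripping: 7 × 8 × 2 = 112
  Lens loosening: 6 × 4 × 7 = 168
  Sensor out of tolerance: 7 × 5 × 2 = 70
  Adhesive bond short circuit: 4 × 5 × 8 = 160
  Stator loosening: 8 × 8 × 1 = 64
  Insufficient diaphragm: 6 × 10 × 5 = 300
  Solder joint corrosion: 5 × 8 × 9 = 360
  Fastener binding: 9 × 4 × 9 = 324
Sorted descending: 360, 324, 300, 168, 160, 112, 70, 64, 35.
The fifth-highest RPN is 160 (Adhesive bond short circuit).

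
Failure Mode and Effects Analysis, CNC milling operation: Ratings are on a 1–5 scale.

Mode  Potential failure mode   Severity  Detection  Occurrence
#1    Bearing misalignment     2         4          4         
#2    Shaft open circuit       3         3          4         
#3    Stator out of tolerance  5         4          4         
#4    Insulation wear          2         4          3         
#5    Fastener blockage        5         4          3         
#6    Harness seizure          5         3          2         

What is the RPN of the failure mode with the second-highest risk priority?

60

RPN = Severity × Occurrence × Detection:
  #1: 2 × 4 × 4 = 32
  #2: 3 × 4 × 3 = 36
  #3: 5 × 4 × 4 = 80
  #4: 2 × 3 × 4 = 24
  #5: 5 × 3 × 4 = 60
  #6: 5 × 2 × 3 = 30
Sorted descending: 80, 60, 36, 32, 30, 24.
The second-highest RPN is 60 (#5).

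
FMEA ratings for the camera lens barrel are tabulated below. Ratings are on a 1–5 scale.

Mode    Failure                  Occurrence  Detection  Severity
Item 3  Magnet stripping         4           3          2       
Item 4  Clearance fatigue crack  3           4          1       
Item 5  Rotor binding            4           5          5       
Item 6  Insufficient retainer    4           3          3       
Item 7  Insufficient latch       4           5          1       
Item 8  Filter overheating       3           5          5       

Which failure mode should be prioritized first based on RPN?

RPN = Severity × Occurrence × Detection:
  Item 3: 2 × 4 × 3 = 24
  Item 4: 1 × 3 × 4 = 12
  Item 5: 5 × 4 × 5 = 100
  Item 6: 3 × 4 × 3 = 36
  Item 7: 1 × 4 × 5 = 20
  Item 8: 5 × 3 × 5 = 75
Highest RPN is 100 → Item 5.

Item 5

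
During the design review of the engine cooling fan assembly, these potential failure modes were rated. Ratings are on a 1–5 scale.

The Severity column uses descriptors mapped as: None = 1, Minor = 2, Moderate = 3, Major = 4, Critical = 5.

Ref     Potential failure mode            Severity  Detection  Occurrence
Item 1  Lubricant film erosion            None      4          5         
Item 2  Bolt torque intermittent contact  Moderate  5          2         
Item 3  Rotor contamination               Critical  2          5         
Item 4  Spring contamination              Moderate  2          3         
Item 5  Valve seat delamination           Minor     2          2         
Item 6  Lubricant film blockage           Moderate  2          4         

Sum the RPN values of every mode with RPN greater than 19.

124

RPN = Severity × Occurrence × Detection:
  Item 1: 1 × 5 × 4 = 20
  Item 2: 3 × 2 × 5 = 30
  Item 3: 5 × 5 × 2 = 50
  Item 4: 3 × 3 × 2 = 18
  Item 5: 2 × 2 × 2 = 8
  Item 6: 3 × 4 × 2 = 24
RPN > 19: Item 1 (20), Item 2 (30), Item 3 (50), Item 6 (24).
Sum: 20 + 30 + 50 + 24 = 124.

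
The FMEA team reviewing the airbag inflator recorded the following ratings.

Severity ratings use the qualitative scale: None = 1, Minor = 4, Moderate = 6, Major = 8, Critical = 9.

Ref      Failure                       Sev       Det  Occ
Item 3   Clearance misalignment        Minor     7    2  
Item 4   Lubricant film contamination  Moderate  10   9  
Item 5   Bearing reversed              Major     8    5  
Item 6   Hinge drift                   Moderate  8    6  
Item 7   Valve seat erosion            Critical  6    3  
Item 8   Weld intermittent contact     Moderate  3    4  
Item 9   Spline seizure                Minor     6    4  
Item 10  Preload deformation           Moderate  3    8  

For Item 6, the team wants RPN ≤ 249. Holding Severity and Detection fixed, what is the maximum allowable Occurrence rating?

Item 6: S=6, O=6, D=8 → current RPN = 288.
Fixed product = 48. Need 48 × O ≤ 249, so O ≤ 249/48 = 5.19.
Maximum integer Occurrence rating = 5 (gives RPN 240; O=6 would give 288 > 249).

5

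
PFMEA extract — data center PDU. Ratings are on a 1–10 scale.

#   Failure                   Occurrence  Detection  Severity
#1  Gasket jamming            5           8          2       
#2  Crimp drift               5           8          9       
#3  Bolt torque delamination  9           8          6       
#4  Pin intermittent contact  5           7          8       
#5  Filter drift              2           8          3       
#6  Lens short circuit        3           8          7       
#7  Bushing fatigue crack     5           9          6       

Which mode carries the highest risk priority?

#3

RPN = Severity × Occurrence × Detection:
  #1: 2 × 5 × 8 = 80
  #2: 9 × 5 × 8 = 360
  #3: 6 × 9 × 8 = 432
  #4: 8 × 5 × 7 = 280
  #5: 3 × 2 × 8 = 48
  #6: 7 × 3 × 8 = 168
  #7: 6 × 5 × 9 = 270
Highest RPN is 432 → #3.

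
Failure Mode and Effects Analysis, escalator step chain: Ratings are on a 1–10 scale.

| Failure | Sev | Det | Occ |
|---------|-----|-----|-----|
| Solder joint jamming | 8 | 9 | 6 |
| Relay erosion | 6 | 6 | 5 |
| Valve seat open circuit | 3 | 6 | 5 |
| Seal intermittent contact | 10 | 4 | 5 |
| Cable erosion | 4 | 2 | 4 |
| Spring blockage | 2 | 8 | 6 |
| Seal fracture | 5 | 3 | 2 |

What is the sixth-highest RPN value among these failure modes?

RPN = Severity × Occurrence × Detection:
  Solder joint jamming: 8 × 6 × 9 = 432
  Relay erosion: 6 × 5 × 6 = 180
  Valve seat open circuit: 3 × 5 × 6 = 90
  Seal intermittent contact: 10 × 5 × 4 = 200
  Cable erosion: 4 × 4 × 2 = 32
  Spring blockage: 2 × 6 × 8 = 96
  Seal fracture: 5 × 2 × 3 = 30
Sorted descending: 432, 200, 180, 96, 90, 32, 30.
The sixth-highest RPN is 32 (Cable erosion).

32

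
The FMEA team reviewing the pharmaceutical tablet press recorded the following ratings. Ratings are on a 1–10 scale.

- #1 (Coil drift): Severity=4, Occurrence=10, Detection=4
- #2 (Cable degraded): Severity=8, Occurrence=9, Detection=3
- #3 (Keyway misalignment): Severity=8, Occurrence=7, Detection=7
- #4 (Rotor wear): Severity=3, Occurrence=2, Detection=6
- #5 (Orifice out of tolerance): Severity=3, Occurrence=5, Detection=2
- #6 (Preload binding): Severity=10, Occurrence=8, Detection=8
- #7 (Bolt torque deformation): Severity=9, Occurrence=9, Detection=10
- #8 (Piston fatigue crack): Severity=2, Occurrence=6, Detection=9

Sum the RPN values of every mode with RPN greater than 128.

2218

RPN = Severity × Occurrence × Detection:
  #1: 4 × 10 × 4 = 160
  #2: 8 × 9 × 3 = 216
  #3: 8 × 7 × 7 = 392
  #4: 3 × 2 × 6 = 36
  #5: 3 × 5 × 2 = 30
  #6: 10 × 8 × 8 = 640
  #7: 9 × 9 × 10 = 810
  #8: 2 × 6 × 9 = 108
RPN > 128: #1 (160), #2 (216), #3 (392), #6 (640), #7 (810).
Sum: 160 + 216 + 392 + 640 + 810 = 2218.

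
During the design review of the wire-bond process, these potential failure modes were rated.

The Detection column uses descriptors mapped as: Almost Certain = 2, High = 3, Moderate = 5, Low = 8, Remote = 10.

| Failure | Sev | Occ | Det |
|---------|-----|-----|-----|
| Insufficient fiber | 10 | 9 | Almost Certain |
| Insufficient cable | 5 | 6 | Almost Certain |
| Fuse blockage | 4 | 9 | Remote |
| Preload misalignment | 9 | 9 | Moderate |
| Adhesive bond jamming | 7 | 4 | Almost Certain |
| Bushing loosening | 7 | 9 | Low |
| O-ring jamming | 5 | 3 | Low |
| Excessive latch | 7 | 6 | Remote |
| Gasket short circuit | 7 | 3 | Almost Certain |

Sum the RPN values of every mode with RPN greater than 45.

RPN = Severity × Occurrence × Detection:
  Insufficient fiber: 10 × 9 × 2 = 180
  Insufficient cable: 5 × 6 × 2 = 60
  Fuse blockage: 4 × 9 × 10 = 360
  Preload misalignment: 9 × 9 × 5 = 405
  Adhesive bond jamming: 7 × 4 × 2 = 56
  Bushing loosening: 7 × 9 × 8 = 504
  O-ring jamming: 5 × 3 × 8 = 120
  Excessive latch: 7 × 6 × 10 = 420
  Gasket short circuit: 7 × 3 × 2 = 42
RPN > 45: Insufficient fiber (180), Insufficient cable (60), Fuse blockage (360), Preload misalignment (405), Adhesive bond jamming (56), Bushing loosening (504), O-ring jamming (120), Excessive latch (420).
Sum: 180 + 60 + 360 + 405 + 56 + 504 + 120 + 420 = 2105.

2105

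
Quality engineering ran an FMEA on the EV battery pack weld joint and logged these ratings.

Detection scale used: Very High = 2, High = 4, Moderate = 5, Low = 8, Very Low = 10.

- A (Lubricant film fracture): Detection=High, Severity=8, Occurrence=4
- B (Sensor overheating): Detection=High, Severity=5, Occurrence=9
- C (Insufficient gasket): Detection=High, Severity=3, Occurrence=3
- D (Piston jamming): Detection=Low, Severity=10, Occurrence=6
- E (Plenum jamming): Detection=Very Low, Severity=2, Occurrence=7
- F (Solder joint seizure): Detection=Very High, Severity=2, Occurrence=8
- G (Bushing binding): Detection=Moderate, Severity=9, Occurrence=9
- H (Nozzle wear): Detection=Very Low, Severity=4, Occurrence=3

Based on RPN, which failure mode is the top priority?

RPN = Severity × Occurrence × Detection:
  A: 8 × 4 × 4 = 128
  B: 5 × 9 × 4 = 180
  C: 3 × 3 × 4 = 36
  D: 10 × 6 × 8 = 480
  E: 2 × 7 × 10 = 140
  F: 2 × 8 × 2 = 32
  G: 9 × 9 × 5 = 405
  H: 4 × 3 × 10 = 120
Highest RPN is 480 → D.

D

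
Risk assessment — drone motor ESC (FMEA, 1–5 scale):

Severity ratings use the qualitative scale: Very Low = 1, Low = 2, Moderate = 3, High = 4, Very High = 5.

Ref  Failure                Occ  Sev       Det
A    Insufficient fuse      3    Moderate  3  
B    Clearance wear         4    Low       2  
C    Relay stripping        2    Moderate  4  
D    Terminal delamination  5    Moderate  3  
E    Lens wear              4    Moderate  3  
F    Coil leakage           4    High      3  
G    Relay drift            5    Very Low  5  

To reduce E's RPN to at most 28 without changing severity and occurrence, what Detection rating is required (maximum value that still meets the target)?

2

E: S=3, O=4, D=3 → current RPN = 36.
Fixed product = 12. Need 12 × D ≤ 28, so D ≤ 28/12 = 2.33.
Maximum integer Detection rating = 2 (gives RPN 24; D=3 would give 36 > 28).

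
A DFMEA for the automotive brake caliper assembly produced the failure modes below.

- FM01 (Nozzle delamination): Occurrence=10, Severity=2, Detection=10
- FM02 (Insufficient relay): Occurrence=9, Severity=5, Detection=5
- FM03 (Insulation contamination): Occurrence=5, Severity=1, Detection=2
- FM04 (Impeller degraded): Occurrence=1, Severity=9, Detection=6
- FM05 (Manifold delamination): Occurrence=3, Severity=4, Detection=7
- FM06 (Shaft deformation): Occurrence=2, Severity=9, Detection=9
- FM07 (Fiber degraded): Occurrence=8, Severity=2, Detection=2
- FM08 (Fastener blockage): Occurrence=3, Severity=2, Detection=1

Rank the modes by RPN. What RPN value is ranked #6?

32

RPN = Severity × Occurrence × Detection:
  FM01: 2 × 10 × 10 = 200
  FM02: 5 × 9 × 5 = 225
  FM03: 1 × 5 × 2 = 10
  FM04: 9 × 1 × 6 = 54
  FM05: 4 × 3 × 7 = 84
  FM06: 9 × 2 × 9 = 162
  FM07: 2 × 8 × 2 = 32
  FM08: 2 × 3 × 1 = 6
Sorted descending: 225, 200, 162, 84, 54, 32, 10, 6.
The sixth-highest RPN is 32 (FM07).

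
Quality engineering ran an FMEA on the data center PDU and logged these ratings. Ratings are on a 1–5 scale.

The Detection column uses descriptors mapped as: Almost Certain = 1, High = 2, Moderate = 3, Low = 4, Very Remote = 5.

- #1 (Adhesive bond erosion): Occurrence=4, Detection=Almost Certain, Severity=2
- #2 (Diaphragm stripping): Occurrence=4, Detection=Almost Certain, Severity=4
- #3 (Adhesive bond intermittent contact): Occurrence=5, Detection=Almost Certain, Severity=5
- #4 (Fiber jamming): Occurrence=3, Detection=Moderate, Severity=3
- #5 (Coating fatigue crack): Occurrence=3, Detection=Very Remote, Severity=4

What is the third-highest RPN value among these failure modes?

25

RPN = Severity × Occurrence × Detection:
  #1: 2 × 4 × 1 = 8
  #2: 4 × 4 × 1 = 16
  #3: 5 × 5 × 1 = 25
  #4: 3 × 3 × 3 = 27
  #5: 4 × 3 × 5 = 60
Sorted descending: 60, 27, 25, 16, 8.
The third-highest RPN is 25 (#3).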